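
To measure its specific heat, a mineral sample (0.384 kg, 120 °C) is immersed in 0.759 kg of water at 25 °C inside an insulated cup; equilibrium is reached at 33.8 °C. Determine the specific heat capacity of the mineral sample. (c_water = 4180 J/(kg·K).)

c ≈ 843 J/(kg·K)

Taking heat into each body as positive, Σ m c ΔT = 0:
0.384·c·(33.8 − 120) + 0.759·4180·(33.8 − 25) = 0
-33.1 c = -27919
c = -27919/-33.1 ≈ 843.5 J/(kg·K)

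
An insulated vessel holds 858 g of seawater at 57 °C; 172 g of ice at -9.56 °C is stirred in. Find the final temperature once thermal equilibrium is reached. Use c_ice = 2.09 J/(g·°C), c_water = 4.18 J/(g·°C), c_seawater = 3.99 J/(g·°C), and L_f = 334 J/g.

Energy conservation, ΣQ = 0:
ice -9.56→0 °C: 172×2.09×9.56 = 3436.6; fusion: m_ice L_f = 172×334 = 57448; meltwater 0→T: 172×4.18×T = 718.96 T; seawater cools: 858×3.99×(T − 57) = 3423.4(T − 57)
4142.4 T = 195135 − 60885 = 134250
T ≈ 32.41 °C (positive, so assuming full melt was valid).

T_f ≈ 32.4 °C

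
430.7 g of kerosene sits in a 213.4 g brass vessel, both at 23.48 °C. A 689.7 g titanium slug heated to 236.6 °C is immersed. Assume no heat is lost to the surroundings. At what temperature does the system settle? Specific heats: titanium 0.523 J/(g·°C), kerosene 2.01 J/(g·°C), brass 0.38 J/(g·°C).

T_f ≈ 82.3 °C

Energy conservation, ΣQ = 0:
689.7×0.523×(T − 236.6) + 430.7×2.01×(T − 23.48) + 213.4×0.38×(T − 23.48) = 0
1307.5 T = 107576
T = 107576/1307.5 ≈ 82.28 °C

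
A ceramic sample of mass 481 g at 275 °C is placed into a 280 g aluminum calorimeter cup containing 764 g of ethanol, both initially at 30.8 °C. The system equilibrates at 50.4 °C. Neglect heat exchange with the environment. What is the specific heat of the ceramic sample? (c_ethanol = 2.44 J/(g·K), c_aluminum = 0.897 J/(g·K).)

Energy conservation, ΣQ = 0:
481×c×(50.4 − 275) + 764×2.44×(50.4 − 30.8) + 280×0.897×(50.4 − 30.8) = 0
-108033 c = -41460
c = -41460/-108033 ≈ 0.3838 J/(g·K)

c ≈ 0.384 J/(g·K)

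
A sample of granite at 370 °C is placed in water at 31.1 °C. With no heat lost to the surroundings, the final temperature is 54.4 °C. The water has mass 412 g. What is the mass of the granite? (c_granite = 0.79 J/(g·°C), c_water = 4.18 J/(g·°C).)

Taking heat into each body as positive, Σ m c ΔT = 0:
m·0.79·(54.4 − 370) + 412·4.18·(54.4 − 31.1) = 0
-249.32 m = -40126
m = -40126/-249.32 ≈ 160.9 g

m ≈ 161 g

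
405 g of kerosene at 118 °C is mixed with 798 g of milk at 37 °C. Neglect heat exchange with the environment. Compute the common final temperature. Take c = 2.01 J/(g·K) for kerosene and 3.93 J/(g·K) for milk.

T_f ≈ 53.7 °C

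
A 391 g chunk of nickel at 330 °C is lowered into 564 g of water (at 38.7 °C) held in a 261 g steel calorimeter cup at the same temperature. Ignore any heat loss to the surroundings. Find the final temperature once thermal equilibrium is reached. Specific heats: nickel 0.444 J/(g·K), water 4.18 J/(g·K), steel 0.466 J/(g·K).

Conservation of energy gives ΣQ = 0:
391·0.444·(T − 330) + 564·4.18·(T − 38.7) + 261·0.466·(T − 38.7) = 0
173.6(T − 330) + 2357.5(T − 38.7) + 121.63(T − 38.7) = 0
(173.6 + 2357.5 + 121.63) T = 173.6·330 + 2357.5·38.7 + 121.63·38.7
T = 153232/2652.8 ≈ 57.76 °C

T_f ≈ 57.8 °C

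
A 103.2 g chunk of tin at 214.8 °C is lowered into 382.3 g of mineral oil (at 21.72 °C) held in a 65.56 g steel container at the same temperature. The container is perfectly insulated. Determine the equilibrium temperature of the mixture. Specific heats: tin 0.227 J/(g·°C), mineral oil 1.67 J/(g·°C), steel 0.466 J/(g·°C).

Taking heat into each body as positive, Σ m c ΔT = 0:
103.2×0.227×(T − 214.8) + 382.3×1.67×(T − 21.72) + 65.56×0.466×(T − 21.72) = 0
692.42 T = 19562
T ≈ 28.25 °C

T_f ≈ 28.3 °C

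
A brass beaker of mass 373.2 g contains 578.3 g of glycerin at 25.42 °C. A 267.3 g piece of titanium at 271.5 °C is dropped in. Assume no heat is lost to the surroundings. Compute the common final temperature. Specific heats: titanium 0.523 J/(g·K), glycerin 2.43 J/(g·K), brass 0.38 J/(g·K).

T_f = Σ m_i c_i T_i / Σ m_i c_i:
T_f = (139.8*271.5 + 1405.3*25.42 + 141.82*25.42) / (139.8 + 1405.3 + 141.82)
    = 77282 / 1686.9 ≈ 45.81 °C

T_f ≈ 45.8 °C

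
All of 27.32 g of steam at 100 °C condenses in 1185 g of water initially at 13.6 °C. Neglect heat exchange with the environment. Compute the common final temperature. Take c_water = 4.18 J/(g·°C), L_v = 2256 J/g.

Conservation of energy gives ΣQ = 0:
condense steam: −27.32×2256 = −61634; condensed water 100 °C→T: 114.2(T − 100); original water: 4953.3(T − 13.6)
5067.5 T = 61634 + 11420 + 67365 = 140419
T ≈ 27.71 °C — below 100 °C, confirming all the steam condensed.

T_f ≈ 27.7 °C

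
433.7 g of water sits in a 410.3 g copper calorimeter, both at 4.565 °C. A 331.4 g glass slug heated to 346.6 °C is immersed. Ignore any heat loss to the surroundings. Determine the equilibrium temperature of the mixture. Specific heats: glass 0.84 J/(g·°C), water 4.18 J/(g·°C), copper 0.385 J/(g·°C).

T_f ≈ 46.9 °C

Taking heat into each body as positive, Σ m c ΔT = 0:
331.4·0.84·(T − 346.6) + 433.7·4.18·(T − 4.565) + 410.3·0.385·(T − 4.565) = 0
(278.38 + 1812.9 + 157.97) T = 278.38·346.6 + 1812.9·4.565 + 157.97·4.565
T = 105482/2249.2 ≈ 46.90 °C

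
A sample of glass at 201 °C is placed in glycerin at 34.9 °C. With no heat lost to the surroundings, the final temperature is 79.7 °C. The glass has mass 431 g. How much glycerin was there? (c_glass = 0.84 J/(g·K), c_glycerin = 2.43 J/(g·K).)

m ≈ 403 g

Heat gained plus heat lost sum to zero:
431·0.84·(79.7 − 201) + m·2.43·(79.7 − 34.9) = 0
108.86 m = 43915
m = 43915/108.86 ≈ 403.4 g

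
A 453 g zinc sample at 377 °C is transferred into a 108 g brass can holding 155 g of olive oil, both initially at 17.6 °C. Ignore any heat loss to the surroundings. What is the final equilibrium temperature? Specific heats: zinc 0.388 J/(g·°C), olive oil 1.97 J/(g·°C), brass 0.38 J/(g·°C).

Setting the total heat transfer to zero:
453×0.388×(T − 377) + 155×1.97×(T − 17.6) + 108×0.38×(T − 17.6) = 0
175.76(T − 377) + 305.35(T − 17.6) + 41.04(T − 17.6) = 0
(175.76 + 305.35 + 41.04) T = 175.76×377 + 305.35×17.6 + 41.04×17.6
T = 72359 / 522.15 = 139 °C

T_f ≈ 138.6 °C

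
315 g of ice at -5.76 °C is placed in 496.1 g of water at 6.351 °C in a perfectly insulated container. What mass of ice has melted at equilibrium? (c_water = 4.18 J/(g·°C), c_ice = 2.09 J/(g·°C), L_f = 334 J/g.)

Heat available from the water dropping to 0 °C: 496.1·4.18·6.351 = 13170 J.
Warming the ice to 0 °C takes 315·2.09·5.76 = 3792.1 J, leaving 9378 J for melting.
Fully melting the ice requires m_ice L_f = 315·334 = 105210 J.
Since 9378 < 105210 J, not all the ice melts; equilibrium is at 0 °C.
m_melted·334 = 9378  ⇒  m_melted ≈ 28.08 g.

m_melted ≈ 28.1 g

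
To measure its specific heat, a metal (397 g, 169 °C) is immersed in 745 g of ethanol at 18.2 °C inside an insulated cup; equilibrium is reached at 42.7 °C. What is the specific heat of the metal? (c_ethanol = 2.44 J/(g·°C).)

Heat lost by the metal = heat gained by the ethanol:
397×c×(169 − 42.7) = 745×2.44×(42.7 − 18.2)
50141 c = 44536  ⇒  c ≈ 0.8882 J/(g·°C)

c ≈ 0.888 J/(g·°C)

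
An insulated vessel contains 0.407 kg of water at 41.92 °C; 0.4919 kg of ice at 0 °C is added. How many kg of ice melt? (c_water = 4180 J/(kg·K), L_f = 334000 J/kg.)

Cooling the water to 0 °C releases 0.407×4180×41.92 = 71317 J.
Melting all 0.4919 kg of ice would need 0.4919×334000 = 164295 J.
71317 J < 164295 J, so only part of the ice melts and the system sits at 0 °C.
m_melt = 71317 / L_f = 0.2135 kg.

m_melted ≈ 0.214 kg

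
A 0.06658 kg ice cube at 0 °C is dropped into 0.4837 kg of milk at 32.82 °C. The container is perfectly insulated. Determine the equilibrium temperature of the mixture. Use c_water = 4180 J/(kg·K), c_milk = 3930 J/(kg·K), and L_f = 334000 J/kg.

T_f ≈ 18.4 °C

Heat gained plus heat lost sum to zero:
melt ice: 0.06658×334000 = 22238
  meltwater 0→T: 0.06658×4180×T = 278.3 T
  milk: 1900.9(T − 32.82)
2179.2 T = 62389 − 22238 = 40151
T ≈ 18.42 °C. Since T > 0 °C, the all-ice-melts assumption holds.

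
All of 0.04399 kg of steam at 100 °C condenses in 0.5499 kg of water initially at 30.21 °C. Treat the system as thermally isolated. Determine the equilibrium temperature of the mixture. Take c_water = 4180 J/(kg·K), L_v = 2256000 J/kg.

Let T be the final temperature. ΣQ_i = 0:
condense steam: −0.04399·2256000 = −99241
  condensate cools 100→T: 0.04399·4180·(T − 100) = 183.88(T − 100)
  original water: 2298.6(T − 30.21)
2482.5 T = 99241 + 18388 + 69440 = 187069
T ≈ 75.36 °C — below 100 °C, confirming all the steam condensed.

T_f ≈ 75.4 °C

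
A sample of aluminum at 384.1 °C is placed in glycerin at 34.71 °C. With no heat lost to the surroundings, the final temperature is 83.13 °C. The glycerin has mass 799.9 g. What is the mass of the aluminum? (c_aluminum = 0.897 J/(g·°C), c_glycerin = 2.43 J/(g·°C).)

m ≈ 349 g

Heat gained plus heat lost sum to zero:
m·0.897·(83.13 − 384.1) + 799.9·2.43·(83.13 − 34.71) = 0
-269.97 m = -94117
m = -94117/-269.97 ≈ 348.6 g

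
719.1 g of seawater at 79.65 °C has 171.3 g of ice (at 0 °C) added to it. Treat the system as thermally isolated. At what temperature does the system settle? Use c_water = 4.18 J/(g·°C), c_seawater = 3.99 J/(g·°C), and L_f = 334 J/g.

T_f ≈ 47.8 °C

Energy balance with sensible and latent terms:
fusion: m_ice L_f = 171.3×334 = 57214; warm the meltwater: 716.03 T; seawater: 2869.2(T − 79.65)
3585.2 T = 228532 − 57214 = 171318
T ≈ 47.78 °C. Since T > 0 °C, the all-ice-melts assumption holds.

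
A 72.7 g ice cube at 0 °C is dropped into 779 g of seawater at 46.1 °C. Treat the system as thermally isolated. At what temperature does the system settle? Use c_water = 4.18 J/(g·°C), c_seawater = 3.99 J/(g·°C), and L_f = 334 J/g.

Energy balance with sensible and latent terms:
melt ice: 72.7·334 = 24282; warm the meltwater: 303.89 T; seawater: 3108.2(T − 46.1)
3412.1 T = 143288 − 24282 = 119007
T ≈ 34.88 °C (positive, so assuming full melt was valid).

T_f ≈ 34.9 °C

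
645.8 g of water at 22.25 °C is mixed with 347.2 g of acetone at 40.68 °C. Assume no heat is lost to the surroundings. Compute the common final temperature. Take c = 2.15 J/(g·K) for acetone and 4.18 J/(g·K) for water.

T_f ≈ 26.2 °C

Heat gained plus heat lost sum to zero:
347.2·2.15·(T − 40.68) + 645.8·4.18·(T − 22.25) = 0
3445.9 T = 90429
T = 90429/3445.9 ≈ 26.24 °C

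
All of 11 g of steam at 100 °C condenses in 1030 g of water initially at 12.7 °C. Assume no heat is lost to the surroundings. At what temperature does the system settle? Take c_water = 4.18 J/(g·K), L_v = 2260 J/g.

T_f ≈ 19.3 °C

Taking heat into each body as positive, Σ m c ΔT = 0:
steam→water at 100 °C releases m L_v = 11×2260 = 24860; condensed water 100 °C→T: 45.98(T − 100); water warms: 1030×4.18×(T − 12.7) = 4305.4(T − 12.7)
4351.4 T = 24860 + 4598 + 54679 = 84137
T ≈ 19.34 °C (< 100 °C, so full condensation is consistent).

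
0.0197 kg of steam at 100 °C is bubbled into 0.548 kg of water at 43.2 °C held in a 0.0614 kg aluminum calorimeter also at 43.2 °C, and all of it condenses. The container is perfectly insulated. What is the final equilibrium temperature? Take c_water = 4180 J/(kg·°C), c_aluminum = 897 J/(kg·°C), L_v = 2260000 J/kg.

T_f ≈ 63.5 °C

Net heat exchanged in the isolated system is zero:
latent heat released on condensation: 0.0197·2260000 = 44522
  condensate cools 100→T: 0.0197·4180·(T − 100) = 82.35(T − 100)
  water warms: 0.548·4180·(T − 43.2) = 2290.6(T − 43.2)
  cup: 55.08(T − 43.2)
2428.1 T = 44522 + 8234.6 + 101335 = 154092
T ≈ 63.46 °C (< 100 °C, so full condensation is consistent).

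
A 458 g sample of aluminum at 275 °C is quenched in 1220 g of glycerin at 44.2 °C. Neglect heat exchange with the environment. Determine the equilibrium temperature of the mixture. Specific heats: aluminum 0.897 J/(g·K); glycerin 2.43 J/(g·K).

T_f ≈ 72.3 °C

Let T be the final temperature. ΣQ_i = 0:
458×0.897×(T − 275) + 1220×2.43×(T − 44.2) = 0
410.83(T − 275) + 2964.6(T − 44.2) = 0
3375.4 T = 244012
T ≈ 72.29 °C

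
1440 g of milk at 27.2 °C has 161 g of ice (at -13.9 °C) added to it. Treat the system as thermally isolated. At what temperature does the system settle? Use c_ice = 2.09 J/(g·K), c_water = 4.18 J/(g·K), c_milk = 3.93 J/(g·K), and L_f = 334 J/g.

T_f ≈ 15.1 °C

Energy conservation, ΣQ = 0:
warm ice to 0 °C: 161×2.09×(0 − (-13.9)) = 4677.2
  fusion: m_ice L_f = 161×334 = 53774
  meltwater 0→T: 161×4.18×T = 672.98 T
  milk: 5659.2(T − 27.2)
6332.2 T = 153930 − 58451 = 95479
T ≈ 15.08 °C. Since T > 0 °C, the all-ice-melts assumption holds.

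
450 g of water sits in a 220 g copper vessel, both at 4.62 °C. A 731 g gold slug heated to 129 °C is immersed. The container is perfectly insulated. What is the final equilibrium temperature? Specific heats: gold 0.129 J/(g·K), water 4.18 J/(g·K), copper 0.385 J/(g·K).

T_f ≈ 10.3 °C

T_f = Σ m_i c_i T_i / Σ m_i c_i:
T_f = (94.3×129 + 1881×4.62 + 84.7×4.62) / (94.3 + 1881 + 84.7)
    = 21246 / 2060 ≈ 10.31 °C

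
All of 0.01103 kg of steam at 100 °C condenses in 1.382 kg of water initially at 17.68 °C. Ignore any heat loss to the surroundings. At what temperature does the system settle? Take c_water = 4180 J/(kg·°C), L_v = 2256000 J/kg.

T_f ≈ 22.6 °C

Energy conservation, ΣQ = 0:
latent heat released on condensation: 0.01103×2256000 = 24884
  condensed water 100 °C→T: 46.11(T − 100)
  original water: 5776.8(T − 17.68)
5822.9 T = 24884 + 4610.5 + 102133 = 131627
T ≈ 22.61 °C, under the boiling point, so the assumption holds.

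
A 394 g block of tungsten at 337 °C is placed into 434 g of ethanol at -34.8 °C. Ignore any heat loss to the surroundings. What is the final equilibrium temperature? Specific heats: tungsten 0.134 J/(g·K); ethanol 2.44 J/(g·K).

T_f ≈ -17.1 °C

With ΣQ=0 the equilibrium temperature is the m·c-weighted mean:
T_f = (52.8*337 + 1059*(-34.8)) / (52.8 + 1059)
    = -19060 / 1111.8 ≈ -17.14 °C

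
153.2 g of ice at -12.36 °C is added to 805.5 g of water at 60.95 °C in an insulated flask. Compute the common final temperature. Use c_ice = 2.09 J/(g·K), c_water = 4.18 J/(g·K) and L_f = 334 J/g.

T_f ≈ 37.5 °C

Net heat exchanged in the isolated system is zero:
warm ice to 0 °C: 153.2·2.09·(0 − (-12.36)) = 3957.5; latent heat to melt: 153.2·334 = 51169; meltwater 0→T: 153.2·4.18·T = 640.38 T; water cools: 805.5·4.18·(T − 60.95) = 3367(T − 60.95)
4007.4 T = 205218 − 55126 = 150092
T ≈ 37.45 °C. Since T > 0 °C, the all-ice-melts assumption holds.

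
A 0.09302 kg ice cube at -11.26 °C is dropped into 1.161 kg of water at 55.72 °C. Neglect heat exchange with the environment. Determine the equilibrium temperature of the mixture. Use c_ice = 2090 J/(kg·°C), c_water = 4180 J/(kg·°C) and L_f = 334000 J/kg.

Energy balance with sensible and latent terms:
ice -11.26→0 °C: 0.09302×2090×11.26 = 2189.1
  latent heat to melt: 0.09302×334000 = 31069
  meltwater 0→T: 0.09302×4180×T = 388.82 T
  water cools: 1.161×4180×(T − 55.72) = 4853(T − 55.72)
5241.8 T = 270408 − 33258 = 237150
T ≈ 45.24 °C. Since T > 0 °C, the all-ice-melts assumption holds.

T_f ≈ 45.2 °C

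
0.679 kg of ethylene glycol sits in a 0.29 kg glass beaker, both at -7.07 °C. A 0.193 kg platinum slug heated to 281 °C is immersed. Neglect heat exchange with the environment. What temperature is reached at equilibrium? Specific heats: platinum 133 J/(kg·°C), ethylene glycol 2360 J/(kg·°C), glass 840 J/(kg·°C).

Net heat exchanged in the isolated system is zero:
0.193×133×(T − 281) + 0.679×2360×(T − (-7.07)) + 0.29×840×(T − (-7.07)) = 0
25.67(T − 281) + 1602.4(T − (-7.07)) + 243.6(T − (-7.07)) = 0
1871.7 T = -5838.5
T ≈ -3.12 °C

T_f ≈ -3.1 °C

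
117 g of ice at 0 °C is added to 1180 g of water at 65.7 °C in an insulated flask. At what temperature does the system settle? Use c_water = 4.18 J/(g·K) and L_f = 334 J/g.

T_f ≈ 52.6 °C

Conservation of energy gives ΣQ = 0:
melt ice: 117·334 = 39078; meltwater 0→T: 117·4.18·T = 489.06 T; water cools: 1180·4.18·(T − 65.7) = 4932.4(T − 65.7)
5421.5 T = 324059 − 39078 = 284981
T ≈ 52.57 °C. Since T > 0 °C, the all-ice-melts assumption holds.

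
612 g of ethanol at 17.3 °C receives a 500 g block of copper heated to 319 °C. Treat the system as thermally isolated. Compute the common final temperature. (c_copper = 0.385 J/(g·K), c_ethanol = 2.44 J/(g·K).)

T_f ≈ 51.8 °C

Net heat exchanged in the isolated system is zero:
500×0.385×(T − 319) + 612×2.44×(T − 17.3) = 0
192.5(T − 319) + 1493.3(T − 17.3) = 0
(192.5 + 1493.3) T = 192.5×319 + 1493.3×17.3
T ≈ 51.75 °C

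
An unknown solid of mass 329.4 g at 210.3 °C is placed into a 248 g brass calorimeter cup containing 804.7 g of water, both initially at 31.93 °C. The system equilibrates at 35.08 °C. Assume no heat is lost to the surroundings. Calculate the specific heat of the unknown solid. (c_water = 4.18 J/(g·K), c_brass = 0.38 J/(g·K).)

Let T be the final temperature. ΣQ_i = 0:
329.4·c·(35.08 − 210.3) + 804.7·4.18·(35.08 − 31.93) + 248·0.38·(35.08 − 31.93) = 0
-57717 c = -10892
c = -10892/-57717 ≈ 0.1887 J/(g·K)

c ≈ 0.189 J/(g·K)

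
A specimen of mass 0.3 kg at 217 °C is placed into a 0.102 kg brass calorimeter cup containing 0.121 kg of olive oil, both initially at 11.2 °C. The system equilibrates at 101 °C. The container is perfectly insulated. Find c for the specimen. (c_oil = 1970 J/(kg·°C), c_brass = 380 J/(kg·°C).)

Taking heat into each body as positive, Σ m c ΔT = 0:
0.3×c×(101 − 217) + 0.121×1970×(101 − 11.2) + 0.102×380×(101 − 11.2) = 0
-34.8 c = -24886
c = -24886/-34.8 ≈ 715.1 J/(kg·°C)

c ≈ 715 J/(kg·°C)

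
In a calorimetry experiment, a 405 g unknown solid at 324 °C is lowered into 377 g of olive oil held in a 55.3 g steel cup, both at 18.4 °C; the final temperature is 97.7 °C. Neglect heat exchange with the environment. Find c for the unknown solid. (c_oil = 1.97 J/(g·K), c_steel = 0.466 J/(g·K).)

Net heat exchanged in the isolated system is zero:
405·c·(97.7 − 324) + 377·1.97·(97.7 − 18.4) + 55.3·0.466·(97.7 − 18.4) = 0
-91652 c = -60939
c = -60939/-91652 ≈ 0.6649 J/(g·K)

c ≈ 0.665 J/(g·K)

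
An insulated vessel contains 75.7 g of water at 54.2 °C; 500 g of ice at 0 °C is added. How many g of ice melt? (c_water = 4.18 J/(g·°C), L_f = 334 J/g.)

Water can give up m c ΔT = 75.7·4.18·54.2 = 17150 J before reaching 0 °C.
Fully melting the ice requires m_ice L_f = 500·334 = 167000 J.
That's not enough to melt it all — equilibrium is at 0 °C with ice remaining.
Mass melted = 17150/334 ≈ 51.35 g.

m_melted ≈ 51.3 g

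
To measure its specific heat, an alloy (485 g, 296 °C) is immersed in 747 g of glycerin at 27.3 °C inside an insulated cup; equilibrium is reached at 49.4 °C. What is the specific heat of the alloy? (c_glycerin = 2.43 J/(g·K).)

c ≈ 0.335 J/(g·K)

Net heat exchanged in the isolated system is zero:
485·c·(49.4 − 296) + 747·2.43·(49.4 − 27.3) = 0
-119601 c = -40116
c = -40116/-119601 ≈ 0.3354 J/(g·K)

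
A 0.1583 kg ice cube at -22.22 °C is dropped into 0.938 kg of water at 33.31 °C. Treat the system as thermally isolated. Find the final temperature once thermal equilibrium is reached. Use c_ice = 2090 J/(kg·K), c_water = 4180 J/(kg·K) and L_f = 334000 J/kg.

Setting the total heat transfer to zero:
warm ice to 0 °C: 0.1583×2090×(0 − (-22.22)) = 7351.4; latent heat to melt: 0.1583×334000 = 52872; meltwater 0→T: 0.1583×4180×T = 661.69 T; water cools: 0.938×4180×(T − 33.31) = 3920.8(T − 33.31)
4582.5 T = 130603 − 60224 = 70380
T ≈ 15.36 °C (positive, so assuming full melt was valid).

T_f ≈ 15.4 °C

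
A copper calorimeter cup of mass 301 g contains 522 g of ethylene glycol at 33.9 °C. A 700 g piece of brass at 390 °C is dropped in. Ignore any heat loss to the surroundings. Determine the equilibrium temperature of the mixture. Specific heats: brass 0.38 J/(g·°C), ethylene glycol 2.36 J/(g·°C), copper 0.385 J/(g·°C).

Energy conservation, ΣQ = 0:
700×0.38×(T − 390) + 522×2.36×(T − 33.9) + 301×0.385×(T − 33.9) = 0
1613.8 T = 149431
T = 149431/1613.8 ≈ 92.60 °C

T_f ≈ 92.6 °C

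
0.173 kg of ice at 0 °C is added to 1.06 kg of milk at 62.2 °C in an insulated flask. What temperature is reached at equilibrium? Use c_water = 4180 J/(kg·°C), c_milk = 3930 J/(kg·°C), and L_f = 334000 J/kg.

T_f ≈ 41.2 °C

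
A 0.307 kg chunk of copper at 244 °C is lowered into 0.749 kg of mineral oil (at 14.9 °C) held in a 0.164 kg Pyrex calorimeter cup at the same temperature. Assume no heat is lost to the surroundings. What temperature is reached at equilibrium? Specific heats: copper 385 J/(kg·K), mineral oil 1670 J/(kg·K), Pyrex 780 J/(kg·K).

T_f ≈ 33.0 °C

T_f is the heat-capacity-weighted average of the initial temperatures:
T_f = (118.19*244 + 1250.8*14.9 + 127.92*14.9) / (118.19 + 1250.8 + 127.92)
    = 49383 / 1496.9 ≈ 32.99 °C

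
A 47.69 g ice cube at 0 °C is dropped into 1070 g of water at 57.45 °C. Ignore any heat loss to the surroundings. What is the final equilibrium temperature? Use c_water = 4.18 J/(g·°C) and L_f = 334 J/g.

Energy balance with sensible and latent terms:
fusion: m_ice L_f = 47.69×334 = 15928; meltwater 0→T: 47.69×4.18×T = 199.34 T; water: 4472.6(T − 57.45)
4671.9 T = 256951 − 15928 = 241022
T ≈ 51.59 °C. Since T > 0 °C, the all-ice-melts assumption holds.

T_f ≈ 51.6 °C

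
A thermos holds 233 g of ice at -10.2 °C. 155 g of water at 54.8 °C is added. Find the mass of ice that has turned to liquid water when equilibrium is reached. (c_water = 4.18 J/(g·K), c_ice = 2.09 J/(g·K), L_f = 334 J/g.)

m_melted ≈ 91.4 g

Heat available from the water dropping to 0 °C: 155×4.18×54.8 = 35505 J.
Of that, 233×2.09×10.2 = 4967.1 J goes to bring the ice to 0 °C, leaving 30538 J.
Fully melting the ice requires m_ice L_f = 233×334 = 77822 J.
That's not enough to melt it all — equilibrium is at 0 °C with ice remaining.
m_melted×334 = 30538  ⇒  m_melted ≈ 91.43 g.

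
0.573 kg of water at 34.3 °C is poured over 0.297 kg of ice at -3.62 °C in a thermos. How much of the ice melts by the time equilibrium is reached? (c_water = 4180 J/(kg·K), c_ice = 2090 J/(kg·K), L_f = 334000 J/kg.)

m_melted ≈ 0.239 kg

Cooling the water to 0 °C releases 0.573·4180·34.3 = 82153 J.
Warming the ice to 0 °C takes 0.297·2090·3.62 = 2247 J, leaving 79906 J for melting.
Melting all 0.297 kg of ice would need 0.297·334000 = 99198 J.
That's not enough to melt it all — equilibrium is at 0 °C with ice remaining.
Mass melted = 79906/334000 ≈ 0.2392 kg.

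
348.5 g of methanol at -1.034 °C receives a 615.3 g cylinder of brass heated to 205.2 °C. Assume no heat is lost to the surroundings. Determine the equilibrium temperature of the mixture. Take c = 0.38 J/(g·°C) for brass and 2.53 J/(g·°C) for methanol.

Set heat shed by the hot body equal to heat absorbed by the cold body:
615.3×0.38×(205.2 − T) = 348.5×2.53×(T − (-1.034))
233.81(205.2 − T) = 881.7(T − (-1.034))
1115.5 T = 47067  ⇒  T ≈ 42.19 °C

T_f ≈ 42.2 °C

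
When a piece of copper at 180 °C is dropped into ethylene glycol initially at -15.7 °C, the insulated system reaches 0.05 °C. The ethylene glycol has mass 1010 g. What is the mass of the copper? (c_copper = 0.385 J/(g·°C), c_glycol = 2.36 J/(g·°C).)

Heat lost by the copper = heat gained by the glycol:
m×0.385×(180 − 0.05) = 1010×2.36×(0.05 − (-15.7))
69.28 m = 37542  ⇒  m ≈ 541.9 g

m ≈ 542 g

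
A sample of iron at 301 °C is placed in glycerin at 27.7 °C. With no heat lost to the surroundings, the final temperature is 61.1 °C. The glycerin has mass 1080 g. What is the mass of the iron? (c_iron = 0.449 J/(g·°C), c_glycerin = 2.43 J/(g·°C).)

m ≈ 814 g

Heat lost by the iron = heat gained by the glycerin:
m·0.449·(301 − 61.1) = 1080·2.43·(61.1 − 27.7)
107.72 m = 87655  ⇒  m ≈ 813.8 g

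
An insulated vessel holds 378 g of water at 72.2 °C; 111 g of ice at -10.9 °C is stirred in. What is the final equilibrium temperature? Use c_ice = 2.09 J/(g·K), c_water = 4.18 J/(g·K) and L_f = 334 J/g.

Setting the total heat transfer to zero:
ice -10.9→0 °C: 111·2.09·10.9 = 2528.7; melt ice: 111·334 = 37074; meltwater 0→T: 111·4.18·T = 463.98 T; water: 1580(T − 72.2)
2044 T = 114079 − 39603 = 74476
T ≈ 36.44 °C. Since T > 0 °C, the all-ice-melts assumption holds.

T_f ≈ 36.4 °C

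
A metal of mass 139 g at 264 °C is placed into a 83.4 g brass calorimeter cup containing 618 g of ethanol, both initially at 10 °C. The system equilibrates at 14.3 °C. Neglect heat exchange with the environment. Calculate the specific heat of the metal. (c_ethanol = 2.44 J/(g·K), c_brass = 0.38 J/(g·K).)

c ≈ 0.191 J/(g·K)

Net heat exchanged in the isolated system is zero:
139·c·(14.3 − 264) + 618·2.44·(14.3 − 10) + 83.4·0.38·(14.3 − 10) = 0
-34708 c = -6620.3
c = -6620.3/-34708 ≈ 0.1907 J/(g·K)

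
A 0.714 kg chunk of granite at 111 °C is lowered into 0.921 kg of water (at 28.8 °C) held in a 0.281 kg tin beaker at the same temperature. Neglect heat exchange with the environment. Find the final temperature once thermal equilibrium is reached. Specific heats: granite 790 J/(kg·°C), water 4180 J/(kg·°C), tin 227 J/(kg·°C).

T_f ≈ 39.2 °C

Energy conservation, ΣQ = 0:
0.714*790*(T − 111) + 0.921*4180*(T − 28.8) + 0.281*227*(T − 28.8) = 0
564.06(T − 111) + 3849.8(T − 28.8) + 63.79(T − 28.8) = 0
(564.06 + 3849.8 + 63.79) T = 564.06*111 + 3849.8*28.8 + 63.79*28.8
T = 175321 / 4477.6 = 39.2 °C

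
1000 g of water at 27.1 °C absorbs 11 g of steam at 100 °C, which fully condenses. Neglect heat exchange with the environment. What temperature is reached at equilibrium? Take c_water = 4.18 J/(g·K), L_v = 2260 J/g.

T_f ≈ 33.8 °C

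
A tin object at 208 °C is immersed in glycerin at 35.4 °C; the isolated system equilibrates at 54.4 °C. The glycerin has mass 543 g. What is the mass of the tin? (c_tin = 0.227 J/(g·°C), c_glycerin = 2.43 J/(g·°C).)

Heat lost by the tin = heat gained by the glycerin:
m·0.227·(208 − 54.4) = 543·2.43·(54.4 − 35.4)
34.87 m = 25070  ⇒  m ≈ 719 g

m ≈ 719 g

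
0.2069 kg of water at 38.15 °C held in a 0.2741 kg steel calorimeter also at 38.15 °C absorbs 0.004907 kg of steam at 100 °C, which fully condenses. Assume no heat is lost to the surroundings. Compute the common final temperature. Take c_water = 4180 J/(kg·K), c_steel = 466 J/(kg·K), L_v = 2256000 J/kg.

T_f ≈ 50.3 °C

Energy conservation, ΣQ = 0:
steam→water at 100 °C releases m L_v = 0.004907·2256000 = 11070
  condensate cools 100→T: 0.004907·4180·(T − 100) = 20.51(T − 100)
  original water: 864.84(T − 38.15)
  cup: 127.73(T − 38.15)
1013.1 T = 11070 + 2051.1 + 37867 = 50988
T ≈ 50.33 °C, under the boiling point, so the assumption holds.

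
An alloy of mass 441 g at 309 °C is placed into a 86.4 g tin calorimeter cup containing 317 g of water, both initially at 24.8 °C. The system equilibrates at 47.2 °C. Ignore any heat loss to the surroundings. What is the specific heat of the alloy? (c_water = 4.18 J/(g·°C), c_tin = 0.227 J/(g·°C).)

Energy conservation, ΣQ = 0:
441·c·(47.2 − 309) + 317·4.18·(47.2 − 24.8) + 86.4·0.227·(47.2 − 24.8) = 0
-115454 c = -30121
c = -30121/-115454 ≈ 0.2609 J/(g·°C)

c ≈ 0.261 J/(g·°C)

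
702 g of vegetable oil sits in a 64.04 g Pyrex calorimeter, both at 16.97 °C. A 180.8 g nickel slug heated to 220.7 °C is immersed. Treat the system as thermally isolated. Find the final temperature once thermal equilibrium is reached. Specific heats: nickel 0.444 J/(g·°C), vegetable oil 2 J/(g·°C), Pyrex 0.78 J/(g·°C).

T_f ≈ 27.6 °C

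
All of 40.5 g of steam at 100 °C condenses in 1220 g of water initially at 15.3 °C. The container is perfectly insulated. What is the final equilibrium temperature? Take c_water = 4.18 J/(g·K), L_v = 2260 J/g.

T_f ≈ 35.4 °C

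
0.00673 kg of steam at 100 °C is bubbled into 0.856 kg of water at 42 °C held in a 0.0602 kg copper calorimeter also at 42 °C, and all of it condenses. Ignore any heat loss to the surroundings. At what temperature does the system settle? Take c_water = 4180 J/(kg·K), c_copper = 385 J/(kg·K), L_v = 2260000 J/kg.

T_f ≈ 46.6 °C

Sum of m c ΔT and latent-heat terms is zero:
condense steam: −0.00673·2260000 = −15210; condensed water 100 °C→T: 28.13(T − 100); water warms: 0.856·4180·(T − 42) = 3578.1(T − 42); cup: 23.18(T − 42)
3629.4 T = 15210 + 2813.1 + 151253 = 169276
T ≈ 46.64 °C (< 100 °C, so full condensation is consistent).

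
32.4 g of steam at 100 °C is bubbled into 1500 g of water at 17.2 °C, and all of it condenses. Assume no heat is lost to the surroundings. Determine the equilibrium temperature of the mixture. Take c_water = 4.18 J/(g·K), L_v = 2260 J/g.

Conservation of energy gives ΣQ = 0:
condense steam: −32.4·2260 = −73224; condensate cools 100→T: 32.4·4.18·(T − 100) = 135.43(T − 100); water warms: 1500·4.18·(T − 17.2) = 6270(T − 17.2)
6405.4 T = 73224 + 13543 + 107844 = 194611
T ≈ 30.38 °C, under the boiling point, so the assumption holds.

T_f ≈ 30.4 °C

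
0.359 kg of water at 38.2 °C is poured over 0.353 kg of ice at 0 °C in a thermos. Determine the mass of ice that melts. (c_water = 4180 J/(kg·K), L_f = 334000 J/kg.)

m_melted ≈ 0.172 kg

Water can give up m c ΔT = 0.359·4180·38.2 = 57324 J before reaching 0 °C.
Fully melting the ice requires m_ice L_f = 0.353·334000 = 117902 J.
57324 J < 117902 J, so only part of the ice melts and the system sits at 0 °C.
m_melt = 57324 / L_f = 0.1716 kg.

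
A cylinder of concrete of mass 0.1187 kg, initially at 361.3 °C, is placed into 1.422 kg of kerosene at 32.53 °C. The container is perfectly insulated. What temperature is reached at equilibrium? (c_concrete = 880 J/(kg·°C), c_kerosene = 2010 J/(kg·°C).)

T_f ≈ 44.1 °C

Set heat shed by the hot body equal to heat absorbed by the cold body:
0.1187*880*(361.3 − T) = 1.422*2010*(T − 32.53)
104.46(361.3 − T) = 2858.2(T − 32.53)
2962.7 T = 130718  ⇒  T ≈ 44.12 °C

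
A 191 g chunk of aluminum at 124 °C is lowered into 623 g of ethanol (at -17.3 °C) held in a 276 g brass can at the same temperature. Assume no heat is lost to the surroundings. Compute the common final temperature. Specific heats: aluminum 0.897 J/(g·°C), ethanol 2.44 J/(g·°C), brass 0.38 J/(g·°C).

T_f ≈ -3.8 °C

Energy conservation, ΣQ = 0:
191×0.897×(T − 124) + 623×2.44×(T − (-17.3)) + 276×0.38×(T − (-17.3)) = 0
(171.33 + 1520.1 + 104.88) T = 171.33×124 + 1520.1×(-17.3) + 104.88×(-17.3)
T = -6868 / 1796.3 = -3.82 °C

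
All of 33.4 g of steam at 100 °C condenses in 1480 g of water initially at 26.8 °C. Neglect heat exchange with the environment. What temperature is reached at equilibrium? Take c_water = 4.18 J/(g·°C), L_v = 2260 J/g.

Let T be the final temperature. ΣQ_i = 0:
latent heat released on condensation: 33.4·2260 = 75484
  condensed water 100 °C→T: 139.61(T − 100)
  original water: 6186.4(T − 26.8)
6326 T = 75484 + 13961 + 165796 = 255241
T ≈ 40.35 °C — below 100 °C, confirming all the steam condensed.

T_f ≈ 40.3 °C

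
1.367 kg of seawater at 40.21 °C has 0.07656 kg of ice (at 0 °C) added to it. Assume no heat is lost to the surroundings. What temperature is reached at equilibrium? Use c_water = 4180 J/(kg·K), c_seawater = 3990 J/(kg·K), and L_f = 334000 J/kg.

T_f ≈ 33.6 °C

Setting the total heat transfer to zero:
latent heat to melt: 0.07656·334000 = 25571
  meltwater 0→T: 0.07656·4180·T = 320.02 T
  seawater: 5454.3(T − 40.21)
5774.4 T = 219319 − 25571 = 193748
T ≈ 33.55 °C (positive, so assuming full melt was valid).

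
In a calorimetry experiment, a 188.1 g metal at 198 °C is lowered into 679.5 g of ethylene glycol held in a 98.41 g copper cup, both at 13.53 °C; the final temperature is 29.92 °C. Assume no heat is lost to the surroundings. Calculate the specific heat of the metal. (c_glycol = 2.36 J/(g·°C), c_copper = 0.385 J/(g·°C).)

c ≈ 0.851 J/(g·°C)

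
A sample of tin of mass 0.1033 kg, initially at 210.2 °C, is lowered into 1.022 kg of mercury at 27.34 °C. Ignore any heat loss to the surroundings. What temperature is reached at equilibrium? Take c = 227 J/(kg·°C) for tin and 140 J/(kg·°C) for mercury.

T_f ≈ 53.1 °C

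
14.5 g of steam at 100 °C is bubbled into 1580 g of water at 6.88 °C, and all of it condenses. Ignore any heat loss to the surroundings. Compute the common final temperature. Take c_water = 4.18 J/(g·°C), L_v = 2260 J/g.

Energy balance with sensible and latent terms:
steam→water at 100 °C releases m L_v = 14.5×2260 = 32770; condensed water 100 °C→T: 60.61(T − 100); original water: 6604.4(T − 6.88)
6665 T = 32770 + 6061 + 45438 = 84269
T ≈ 12.64 °C (< 100 °C, so full condensation is consistent).

T_f ≈ 12.6 °C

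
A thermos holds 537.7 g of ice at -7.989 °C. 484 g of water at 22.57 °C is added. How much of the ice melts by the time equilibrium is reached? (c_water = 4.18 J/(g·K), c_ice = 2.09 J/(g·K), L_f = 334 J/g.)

Heat available from the water dropping to 0 °C: 484×4.18×22.57 = 45662 J.
Of that, 537.7×2.09×7.989 = 8978 J goes to bring the ice to 0 °C, leaving 36684 J.
To melt every bit of ice: 537.7×334 = 179592 J.
36684 J < 179592 J, so only part of the ice melts and the system sits at 0 °C.
m_melt = 36684 / L_f = 109.8 g.

m_melted ≈ 110 g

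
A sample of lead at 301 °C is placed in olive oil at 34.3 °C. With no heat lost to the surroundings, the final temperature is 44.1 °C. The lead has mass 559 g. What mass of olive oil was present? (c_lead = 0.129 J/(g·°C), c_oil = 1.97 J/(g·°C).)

|Q_lead| = |Q_oil|:
559·0.129·(301 − 44.1) = m·1.97·(44.1 − 34.3)
19.31 m = 18525  ⇒  m ≈ 959.6 g

m ≈ 960 g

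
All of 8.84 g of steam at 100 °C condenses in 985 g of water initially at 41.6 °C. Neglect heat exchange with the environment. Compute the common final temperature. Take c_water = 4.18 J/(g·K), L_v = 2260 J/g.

T_f ≈ 46.9 °C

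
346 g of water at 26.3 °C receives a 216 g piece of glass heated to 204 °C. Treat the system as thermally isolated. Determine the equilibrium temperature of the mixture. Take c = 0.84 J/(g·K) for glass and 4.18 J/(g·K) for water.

T_f ≈ 46.1 °C

Heat gained plus heat lost sum to zero:
216×0.84×(T − 204) + 346×4.18×(T − 26.3) = 0
1627.7 T = 75051
T ≈ 46.11 °C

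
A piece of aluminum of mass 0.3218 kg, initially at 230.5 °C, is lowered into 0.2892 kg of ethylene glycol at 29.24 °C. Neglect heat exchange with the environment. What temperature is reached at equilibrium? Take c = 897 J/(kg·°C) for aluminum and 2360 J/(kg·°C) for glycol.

T_f ≈ 89.1 °C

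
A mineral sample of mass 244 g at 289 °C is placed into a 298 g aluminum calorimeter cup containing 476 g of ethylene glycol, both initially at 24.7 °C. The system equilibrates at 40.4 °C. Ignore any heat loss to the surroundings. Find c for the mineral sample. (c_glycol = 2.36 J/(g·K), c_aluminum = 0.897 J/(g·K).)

c ≈ 0.36 J/(g·K)

Conservation of energy gives ΣQ = 0:
244·c·(40.4 − 289) + 476·2.36·(40.4 − 24.7) + 298·0.897·(40.4 − 24.7) = 0
-60658 c = -21833
c = -21833/-60658 ≈ 0.3599 J/(g·K)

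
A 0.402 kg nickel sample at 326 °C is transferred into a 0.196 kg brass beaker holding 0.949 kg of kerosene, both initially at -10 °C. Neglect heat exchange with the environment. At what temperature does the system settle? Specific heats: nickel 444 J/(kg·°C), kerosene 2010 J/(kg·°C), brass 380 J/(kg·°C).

T_f ≈ 17.8 °C

Let T be the final temperature. ΣQ_i = 0:
0.402*444*(T − 326) + 0.949*2010*(T − (-10)) + 0.196*380*(T − (-10)) = 0
178.49(T − 326) + 1907.5(T − (-10)) + 74.48(T − (-10)) = 0
(178.49 + 1907.5 + 74.48) T = 178.49*326 + 1907.5*(-10) + 74.48*(-10)
T = 38367/2160.5 ≈ 17.76 °C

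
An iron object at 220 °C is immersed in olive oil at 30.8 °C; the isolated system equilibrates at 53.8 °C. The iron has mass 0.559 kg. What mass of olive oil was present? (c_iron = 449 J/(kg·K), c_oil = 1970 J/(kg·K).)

Taking heat into each body as positive, Σ m c ΔT = 0:
0.559·449·(53.8 − 220) + m·1970·(53.8 − 30.8) = 0
45310 m = 41715
m = 41715/45310 ≈ 0.9207 kg

m ≈ 0.921 kg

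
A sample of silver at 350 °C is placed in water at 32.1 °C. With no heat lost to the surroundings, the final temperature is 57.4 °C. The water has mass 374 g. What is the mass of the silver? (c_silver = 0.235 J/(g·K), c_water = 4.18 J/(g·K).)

m ≈ 575 g

Net heat exchanged in the isolated system is zero:
m×0.235×(57.4 − 350) + 374×4.18×(57.4 − 32.1) = 0
-68.76 m = -39552
m = -39552/-68.76 ≈ 575.2 g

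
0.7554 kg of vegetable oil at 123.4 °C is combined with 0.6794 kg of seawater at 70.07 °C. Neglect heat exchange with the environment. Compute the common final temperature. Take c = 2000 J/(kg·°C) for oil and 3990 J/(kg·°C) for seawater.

Heat gained plus heat lost sum to zero:
0.7554×2000×(T − 123.4) + 0.6794×3990×(T − 70.07) = 0
1510.8(T − 123.4) + 2710.8(T − 70.07) = 0
4221.6 T = 376379
T = 376379/4221.6 ≈ 89.16 °C

T_f ≈ 89.2 °C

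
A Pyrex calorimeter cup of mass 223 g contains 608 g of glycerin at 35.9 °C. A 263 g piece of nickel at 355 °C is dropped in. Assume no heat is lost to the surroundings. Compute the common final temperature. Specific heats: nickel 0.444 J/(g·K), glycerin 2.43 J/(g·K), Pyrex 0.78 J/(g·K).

Setting the total heat transfer to zero:
263*0.444*(T − 355) + 608*2.43*(T − 35.9) + 223*0.78*(T − 35.9) = 0
116.77(T − 355) + 1477.4(T − 35.9) + 173.94(T − 35.9) = 0
(116.77 + 1477.4 + 173.94) T = 116.77*355 + 1477.4*35.9 + 173.94*35.9
T = 100739 / 1768.2 = 57 °C

T_f ≈ 57.0 °C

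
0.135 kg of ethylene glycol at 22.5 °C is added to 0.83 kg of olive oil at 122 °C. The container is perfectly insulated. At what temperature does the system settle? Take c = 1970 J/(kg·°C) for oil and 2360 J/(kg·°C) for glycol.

T_f ≈ 105.8 °C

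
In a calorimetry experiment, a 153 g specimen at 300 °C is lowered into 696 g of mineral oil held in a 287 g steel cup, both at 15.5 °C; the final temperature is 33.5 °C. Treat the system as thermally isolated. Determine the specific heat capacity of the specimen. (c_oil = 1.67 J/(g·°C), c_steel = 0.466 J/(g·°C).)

Conservation of energy gives ΣQ = 0:
153·c·(33.5 − 300) + 696·1.67·(33.5 − 15.5) + 287·0.466·(33.5 − 15.5) = 0
-40774 c = -23329
c = -23329/-40774 ≈ 0.5721 J/(g·°C)

c ≈ 0.572 J/(g·°C)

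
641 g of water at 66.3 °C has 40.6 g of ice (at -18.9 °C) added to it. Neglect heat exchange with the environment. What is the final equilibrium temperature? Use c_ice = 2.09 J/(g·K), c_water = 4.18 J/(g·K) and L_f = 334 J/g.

T_f ≈ 57.0 °C

Conservation of energy gives ΣQ = 0:
warm ice to 0 °C: 40.6·2.09·(0 − (-18.9)) = 1603.7; melt ice: 40.6·334 = 13560; meltwater 0→T: 40.6·4.18·T = 169.71 T; water: 2679.4(T − 66.3)
2849.1 T = 177643 − 15164 = 162479
T ≈ 57.03 °C. Since T > 0 °C, the all-ice-melts assumption holds.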